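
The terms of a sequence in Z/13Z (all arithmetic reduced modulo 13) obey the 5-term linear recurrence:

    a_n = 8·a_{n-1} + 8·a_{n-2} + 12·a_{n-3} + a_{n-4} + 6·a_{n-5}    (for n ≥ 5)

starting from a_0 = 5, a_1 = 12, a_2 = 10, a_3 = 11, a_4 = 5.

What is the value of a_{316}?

a_5 = 8·5 + 8·11 + 12·10 + 1·12 + 6·5 = 4
a_6 = 8·4 + 8·5 + 12·11 + 1·10 + 6·12 = 0
a_7 = 8·0 + 8·4 + 12·5 + 1·11 + 6·10 = 7
a_8 = 8·7 + 8·0 + 12·4 + 1·5 + 6·11 = 6
a_9 = 8·6 + 8·7 + 12·0 + 1·4 + 6·5 = 8
a_10 = 8·8 + 8·6 + 12·7 + 1·0 + 6·4 = 12
Continuing the recurrence:
  a_11 = 5;  a_12 = 7;  a_13 = 11;  a_14 = 4;  a_15 = 8;  a_16 = 5
  a_17 = 10;  a_18 = 0;  a_19 = 3;  a_20 = 2;  a_21 = 2;  a_22 = 11
  a_23 = 1;  a_24 = 10;  a_25 = 0;  a_26 = 11;  a_27 = 2;  a_28 = 3
  a_29 = 11;  a_30 = 4;  a_31 = 3;  a_32 = 8;  a_33 = 9;  a_34 = 8
  a_35 = 12;  a_36 = 8;  a_37 = 1;  a_38 = 5;  a_39 = 9;  a_40 = 9
  a_41 = 6;  a_42 = 5;  a_43 = 1;  a_44 = 1;  a_45 = 6;  a_46 = 5
  a_47 = 1;  a_48 = 10;  a_49 = 4;  a_50 = 9;  a_51 = 8;  a_52 = 5
  a_53 = 3;  a_54 = 11;  a_55 = 0;  a_56 = 8;  a_57 = 8;  a_58 = 1
  a_59 = 0;  a_60 = 8;  a_61 = 2;  a_62 = 12;  a_63 = 6;  a_64 = 7
  a_65 = 12;  a_66 = 1;  a_67 = 6;  a_68 = 9;  a_69 = 4;  a_70 = 2
  a_71 = 12;  a_72 = 10;  a_73 = 11;  a_74 = 0;  a_75 = 11;  a_76 = 3
  a_77 = 1;  a_78 = 9;  a_79 = 10;  a_80 = 12;  a_81 = 4;  a_82 = 3
  a_83 = 4;  a_84 = 7;  a_85 = 5;  a_86 = 2;  a_87 = 6;  a_88 = 12
  a_89 = 7;  a_90 = 9;  a_91 = 4;  a_92 = 2;  a_93 = 1;  a_94 = 6
  a_95 = 8;  a_96 = 7;  a_97 = 10;  a_98 = 10;  a_99 = 2;  a_100 = 11
  a_101 = 3;  a_102 = 11;  a_103 = 7;  a_104 = 8;  a_105 = 9;  a_106 = 2
  a_107 = 10;  a_108 = 7;  a_109 = 9;  a_110 = 5;  a_111 = 10;  a_112 = 9
  a_113 = 3;  a_114 = 2;  a_115 = 6;  a_116 = 0;  a_117 = 12;  a_118 = 6
  a_119 = 6;  a_120 = 3;  a_121 = 0;  a_122 = 5;  a_123 = 1;  a_124 = 9
  a_125 = 2;  a_126 = 1;  a_127 = 7;  a_128 = 12;  a_129 = 12;  a_130 = 3
  a_131 = 4;  a_132 = 7;  a_133 = 0;  a_134 = 10;  a_135 = 4;  a_136 = 0
  a_137 = 12;  a_138 = 11;  a_139 = 1;  a_140 = 4;  a_141 = 2;  a_142 = 0
  a_143 = 1;  a_144 = 3;  a_145 = 6;  a_146 = 5;  a_147 = 8;  a_148 = 3
  a_149 = 3;  a_150 = 3;  a_151 = 5;  a_152 = 8;  a_153 = 5;  a_154 = 3
  a_155 = 1;  a_156 = 0;  a_157 = 6;  a_158 = 2;  a_159 = 5;  a_160 = 4
  a_161 = 11;  a_162 = 10;  a_163 = 12;  a_164 = 4;  a_165 = 10;  a_166 = 7
  a_167 = 9;  a_168 = 12;  a_169 = 0;  a_170 = 11;  a_171 = 10;  a_172 = 0
  a_173 = 11;  a_174 = 11;  a_175 = 5;  a_176 = 8;  a_177 = 0;  a_178 = 6
  a_179 = 7;  a_180 = 12;  a_181 = 12;  a_182 = 9;  a_183 = 4;  a_184 = 3
  a_185 = 1;  a_186 = 5;  a_187 = 12;  a_188 = 6;  a_189 = 2;  a_190 = 11
  a_191 = 10;  a_192 = 10;  a_193 = 5;  a_194 = 3;  a_195 = 0;  a_196 = 11
  a_197 = 7;  a_198 = 8;  a_199 = 10;  a_200 = 5;  a_201 = 3;  a_202 = 0
  a_203 = 12;  a_204 = 2;  a_205 = 2;  a_206 = 12;  a_207 = 5;  a_208 = 0
  a_209 = 3;  a_210 = 4;  a_211 = 3;  a_212 = 5;  a_213 = 11;  a_214 = 4
  a_215 = 12;  a_216 = 10;  a_217 = 5;  a_218 = 9;  a_219 = 8;  a_220 = 5
  a_221 = 4;  a_222 = 12;  a_223 = 3;  a_224 = 0;  a_225 = 7;  a_226 = 11
  a_227 = 11;  a_228 = 5;  a_229 = 7;  a_230 = 8;  a_231 = 10;  a_232 = 0
  a_233 = 5;  a_234 = 2;  a_235 = 10;  a_236 = 8;  a_237 = 4;  a_238 = 1
  a_239 = 2;  a_240 = 10;  a_241 = 4;  a_242 = 5;  a_243 = 5;  a_244 = 7
  a_245 = 12;  a_246 = 7;  a_247 = 11;  a_248 = 0;  a_249 = 5;  a_250 = 4
  a_251 = 8;  a_252 = 1;  a_253 = 8;  a_254 = 7;  a_255 = 8;  a_256 = 5
  a_257 = 7;  a_258 = 0;  a_259 = 10;  a_260 = 9;  a_261 = 7;  a_262 = 4
  a_263 = 11;  a_264 = 0;  a_265 = 2;  a_266 = 12;  a_267 = 4;  a_268 = 10
  a_269 = 11;  a_270 = 6;  a_271 = 7;  a_272 = 10;  a_273 = 6;  a_274 = 11
  a_275 = 0;  a_276 = 4;  a_277 = 9;  a_278 = 8;  a_279 = 3;  a_280 = 5
  a_281 = 11;  a_282 = 5;  a_283 = 5;  a_284 = 1;  a_285 = 6;  a_286 = 5
  a_287 = 5;  a_288 = 1;  a_289 = 3;  a_290 = 3;  a_291 = 4;  a_292 = 6
  a_293 = 8;  a_294 = 12;  a_295 = 7;  a_296 = 5;  a_297 = 11;  a_298 = 12
  a_299 = 11;  a_300 = 12;  a_301 = 5;  a_302 = 8;  a_303 = 6;  a_304 = 3
  a_305 = 11;  a_306 = 1;  a_307 = 4;  a_308 = 3;  a_309 = 6;  a_310 = 5
  a_311 = 4;  a_312 = 2;  a_313 = 2;  a_314 = 4
a_315 = 8·4 + 8·2 + 12·2 + 1·4 + 6·5 = 2
a_316 = 8·2 + 8·4 + 12·2 + 1·2 + 6·4 = 7

7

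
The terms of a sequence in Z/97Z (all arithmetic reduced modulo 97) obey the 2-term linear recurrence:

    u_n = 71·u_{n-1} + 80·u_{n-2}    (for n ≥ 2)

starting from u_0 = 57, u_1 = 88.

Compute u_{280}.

u_2 = 71·88 + 80·57 = 41
u_3 = 71·41 + 80·88 = 57
u_4 = 71·57 + 80·41 = 52
u_5 = 71·52 + 80·57 = 7
u_6 = 71·7 + 80·52 = 1
u_7 = 71·1 + 80·7 = 49
Continuing the recurrence:
  u_8 = 67;  u_9 = 44;  u_10 = 45;  u_11 = 22;  u_12 = 21;  u_13 = 50
  u_14 = 89;  u_15 = 37;  u_16 = 47;  u_17 = 89;  u_18 = 88;  u_19 = 79
  u_20 = 39;  u_21 = 68;  u_22 = 91;  u_23 = 67;  u_24 = 9;  u_25 = 82
  u_26 = 43;  u_27 = 10;  u_28 = 76;  u_29 = 85;  u_30 = 87;  u_31 = 76
  u_32 = 37;  u_33 = 74;  u_34 = 66;  u_35 = 33;  u_36 = 57;  u_37 = 91
  u_38 = 60;  u_39 = 94;  u_40 = 28;  u_41 = 2;  u_42 = 54;  u_43 = 17
  u_44 = 95;  u_45 = 54;  u_46 = 85;  u_47 = 73;  u_48 = 52;  u_49 = 26
  u_50 = 89;  u_51 = 57;  u_52 = 12;  u_53 = 77;  u_54 = 25;  u_55 = 78
  u_56 = 69;  u_57 = 81;  u_58 = 19;  u_59 = 69;  u_60 = 17;  u_61 = 34
  u_62 = 88;  u_63 = 44;  u_64 = 76;  u_65 = 89;  u_66 = 80;  u_67 = 93
  u_68 = 5;  u_69 = 35;  u_70 = 72;  u_71 = 55;  u_72 = 62;  u_73 = 72
  u_74 = 81;  u_75 = 65;  u_76 = 37;  u_77 = 67;  u_78 = 54;  u_79 = 76
  u_80 = 16;  u_81 = 38;  u_82 = 1;  u_83 = 7;  u_84 = 92;  u_85 = 11
  u_86 = 90;  u_87 = 92;  u_88 = 55;  u_89 = 13;  u_90 = 85;  u_91 = 91
  u_92 = 69;  u_93 = 54;  u_94 = 42;  u_95 = 27;  u_96 = 39;  u_97 = 79
  u_98 = 96;  u_99 = 41;  u_100 = 18;  u_101 = 96;  u_102 = 11;  u_103 = 22
  u_104 = 17;  u_105 = 57;  u_106 = 72;  u_107 = 69;  u_108 = 86;  u_109 = 83
  u_110 = 66;  u_111 = 74;  u_112 = 58;  u_113 = 47;  u_114 = 23;  u_115 = 58
  u_116 = 41;  u_117 = 82;  u_118 = 81;  u_119 = 89;  u_120 = 92;  u_121 = 72
  u_122 = 56;  u_123 = 36;  u_124 = 52;  u_125 = 73;  u_126 = 31;  u_127 = 87
  u_128 = 24;  u_129 = 31;  u_130 = 47;  u_131 = 94;  u_132 = 55;  u_133 = 76
  u_134 = 96;  u_135 = 92;  u_136 = 50;  u_137 = 46;  u_138 = 88;  u_139 = 34
  u_140 = 45;  u_141 = 95;  u_142 = 63;  u_143 = 45;  u_144 = 87;  u_145 = 77
  u_146 = 11;  u_147 = 54;  u_148 = 58;  u_149 = 96;  u_150 = 10;  u_151 = 48
  u_152 = 37;  u_153 = 65;  u_154 = 9;  u_155 = 19;  u_156 = 32;  u_157 = 9
  u_158 = 95;  u_159 = 93;  u_160 = 41;  u_161 = 69;  u_162 = 31;  u_163 = 58
  u_164 = 2;  u_165 = 29;  u_166 = 85;  u_167 = 13;  u_168 = 60;  u_169 = 62
  u_170 = 84;  u_171 = 60;  u_172 = 19;  u_173 = 38;  u_174 = 47;  u_175 = 72
  u_176 = 45;  u_177 = 31;  u_178 = 78;  u_179 = 64;  u_180 = 17;  u_181 = 22
  u_182 = 12;  u_183 = 90;  u_184 = 75;  u_185 = 12;  u_186 = 62;  u_187 = 27
  u_188 = 87;  u_189 = 92;  u_190 = 9;  u_191 = 45;  u_192 = 35;  u_193 = 71
  u_194 = 81;  u_195 = 82;  u_196 = 80;  u_197 = 18;  u_198 = 15;  u_199 = 80
  u_200 = 90;  u_201 = 83;  u_202 = 95;  u_203 = 96;  u_204 = 60;  u_205 = 9
  u_206 = 7;  u_207 = 53;  u_208 = 55;  u_209 = 94;  u_210 = 16;  u_211 = 23
  u_212 = 3;  u_213 = 16;  u_214 = 18;  u_215 = 36;  u_216 = 19;  u_217 = 58
  u_218 = 12;  u_219 = 60;  u_220 = 79;  u_221 = 30;  u_222 = 11;  u_223 = 77
  u_224 = 42;  u_225 = 24;  u_226 = 20;  u_227 = 42;  u_228 = 23;  u_229 = 46
  u_230 = 62;  u_231 = 31;  u_232 = 80;  u_233 = 12;  u_234 = 74;  u_235 = 6
  u_236 = 41;  u_237 = 93;  u_238 = 86;  u_239 = 63;  u_240 = 4;  u_241 = 86
  u_242 = 24;  u_243 = 48;  u_244 = 90;  u_245 = 45;  u_246 = 16;  u_247 = 80
  u_248 = 73;  u_249 = 40;  u_250 = 47;  u_251 = 38;  u_252 = 56;  u_253 = 32
  u_254 = 59;  u_255 = 56;  u_256 = 63;  u_257 = 29;  u_258 = 18;  u_259 = 9
  u_260 = 42;  u_261 = 16;  u_262 = 34;  u_263 = 8;  u_264 = 87;  u_265 = 27
  u_266 = 50;  u_267 = 84;  u_268 = 70;  u_269 = 50;  u_270 = 32;  u_271 = 64
  u_272 = 23;  u_273 = 60;  u_274 = 86;  u_275 = 42;  u_276 = 65;  u_277 = 21
  u_278 = 95
u_279 = 71·95 + 80·21 = 83
u_280 = 71·83 + 80·95 = 10

10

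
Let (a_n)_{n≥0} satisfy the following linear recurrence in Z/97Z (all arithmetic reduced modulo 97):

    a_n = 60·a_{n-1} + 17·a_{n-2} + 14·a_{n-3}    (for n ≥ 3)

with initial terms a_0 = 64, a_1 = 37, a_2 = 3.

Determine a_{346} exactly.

a_3 = 60·3 + 17·37 + 14·64 = 56
a_4 = 60·56 + 17·3 + 14·37 = 49
a_5 = 60·49 + 17·56 + 14·3 = 54
a_6 = 60·54 + 17·49 + 14·56 = 7
a_7 = 60·7 + 17·54 + 14·49 = 84
a_8 = 60·84 + 17·7 + 14·54 = 95
a_9 = 60·95 + 17·84 + 14·7 = 48
a_10 = 60·48 + 17·95 + 14·84 = 45
a_11 = 60·45 + 17·48 + 14·95 = 93
a_12 = 60·93 + 17·45 + 14·48 = 33
a_13 = 60·33 + 17·93 + 14·45 = 20
a_14 = 60·20 + 17·33 + 14·93 = 56
a_15 = 60·56 + 17·20 + 14·33 = 88
a_16 = 60·88 + 17·56 + 14·20 = 13
a_17 = 60·13 + 17·88 + 14·56 = 53
a_18 = 60·53 + 17·13 + 14·88 = 74
a_19 = 60·74 + 17·53 + 14·13 = 91
a_20 = 60·91 + 17·74 + 14·53 = 88
a_21 = 60·88 + 17·91 + 14·74 = 6
a_22 = 60·6 + 17·88 + 14·91 = 26
a_23 = 60·26 + 17·6 + 14·88 = 81
a_24 = 60·81 + 17·26 + 14·6 = 51
a_25 = 60·51 + 17·81 + 14·26 = 48
a_26 = 60·48 + 17·51 + 14·81 = 31
a_27 = 60·31 + 17·48 + 14·51 = 92
a_28 = 60·92 + 17·31 + 14·48 = 26
a_29 = 60·26 + 17·92 + 14·31 = 66
a_30 = 60·66 + 17·26 + 14·92 = 64
a_31 = 60·64 + 17·66 + 14·26 = 88
a_32 = 60·88 + 17·64 + 14·66 = 17
a_33 = 60·17 + 17·88 + 14·64 = 17
a_34 = 60·17 + 17·17 + 14·88 = 19
a_35 = 60·19 + 17·17 + 14·17 = 18
a_36 = 60·18 + 17·19 + 14·17 = 89
a_37 = 60·89 + 17·18 + 14·19 = 92
a_38 = 60·92 + 17·89 + 14·18 = 10
a_39 = 60·10 + 17·92 + 14·89 = 15
a_40 = 60·15 + 17·10 + 14·92 = 30
a_41 = 60·30 + 17·15 + 14·10 = 61
a_42 = 60·61 + 17·30 + 14·15 = 15
a_43 = 60·15 + 17·61 + 14·30 = 29
a_44 = 60·29 + 17·15 + 14·61 = 36
a_45 = 60·36 + 17·29 + 14·15 = 50
a_46 = 60·50 + 17·36 + 14·29 = 41
a_47 = 60·41 + 17·50 + 14·36 = 31
a_48 = 60·31 + 17·41 + 14·50 = 56
a_49 = 60·56 + 17·31 + 14·41 = 96
a_50 = 60·96 + 17·56 + 14·31 = 65
a_51 = 60·65 + 17·96 + 14·56 = 11
a_52 = 60·11 + 17·65 + 14·96 = 5
a_53 = 60·5 + 17·11 + 14·65 = 39
a_54 = 60·39 + 17·5 + 14·11 = 57
a_55 = 60·57 + 17·39 + 14·5 = 79
a_56 = 60·79 + 17·57 + 14·39 = 47
a_57 = 60·47 + 17·79 + 14·57 = 14
a_58 = 60·14 + 17·47 + 14·79 = 29
a_59 = 60·29 + 17·14 + 14·47 = 17
a_60 = 60·17 + 17·29 + 14·14 = 60
a_61 = 60·60 + 17·17 + 14·29 = 27
a_62 = 60·27 + 17·60 + 14·17 = 65
a_63 = 60·65 + 17·27 + 14·60 = 58
a_64 = 60·58 + 17·65 + 14·27 = 16
a_65 = 60·16 + 17·58 + 14·65 = 43
a_66 = 60·43 + 17·16 + 14·58 = 75
a_67 = 60·75 + 17·43 + 14·16 = 23
a_68 = 60·23 + 17·75 + 14·43 = 56
a_69 = 60·56 + 17·23 + 14·75 = 48
a_70 = 60·48 + 17·56 + 14·23 = 80
a_71 = 60·80 + 17·48 + 14·56 = 95
a_72 = 60·95 + 17·80 + 14·48 = 69
a_73 = 60·69 + 17·95 + 14·80 = 85
a_74 = 60·85 + 17·69 + 14·95 = 37
a_75 = 60·37 + 17·85 + 14·69 = 72
a_76 = 60·72 + 17·37 + 14·85 = 28
a_77 = 60·28 + 17·72 + 14·37 = 27
a_78 = 60·27 + 17·28 + 14·72 = 0
a_79 = 60·0 + 17·27 + 14·28 = 75
a_80 = 60·75 + 17·0 + 14·27 = 28
a_81 = 60·28 + 17·75 + 14·0 = 45
a_82 = 60·45 + 17·28 + 14·75 = 55
a_83 = 60·55 + 17·45 + 14·28 = 92
a_84 = 60·92 + 17·55 + 14·45 = 4
a_85 = 60·4 + 17·92 + 14·55 = 52
a_86 = 60·52 + 17·4 + 14·92 = 14
a_87 = 60·14 + 17·52 + 14·4 = 34
a_88 = 60·34 + 17·14 + 14·52 = 96
a_89 = 60·96 + 17·34 + 14·14 = 35
a_90 = 60·35 + 17·96 + 14·34 = 37
a_91 = 60·37 + 17·35 + 14·96 = 85
a_92 = 60·85 + 17·37 + 14·35 = 11
a_93 = 60·11 + 17·85 + 14·37 = 4
a_94 = 60·4 + 17·11 + 14·85 = 65
a_95 = 60·65 + 17·4 + 14·11 = 48
a_96 = 60·48 + 17·65 + 14·4 = 64
a_97 = 60·64 + 17·48 + 14·65 = 37
a_98 = 60·37 + 17·64 + 14·48 = 3
(a_96, a_97, a_98) = (64, 37, 3) = (a_0, a_1, a_2), so the sequence has period 96.
346 ≡ 58 (mod 96), hence a_346 = a_58 = 29.

29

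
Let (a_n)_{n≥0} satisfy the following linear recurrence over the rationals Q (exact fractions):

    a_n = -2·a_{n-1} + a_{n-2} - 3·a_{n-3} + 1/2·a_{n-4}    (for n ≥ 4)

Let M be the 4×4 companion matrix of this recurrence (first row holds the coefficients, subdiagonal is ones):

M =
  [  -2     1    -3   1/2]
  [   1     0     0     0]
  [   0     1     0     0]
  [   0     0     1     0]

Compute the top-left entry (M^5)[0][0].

(M^5)[0][0] is the top entry after applying M 5 times to the unit state (1, 0, 0, 0). Equivalently it is h_{8} for the auxiliary sequence (h_n) obeying the same recurrence with h_3 = 1 and h_i = 0 for 0 ≤ i < 3:
h_4 = -2·1 + 1·0 + -3·0 + 1/2·0 = -2
h_5 = -2·-2 + 1·1 + -3·0 + 1/2·0 = 5
h_6 = -2·5 + 1·-2 + -3·1 + 1/2·0 = -15
h_7 = -2·-15 + 1·5 + -3·-2 + 1/2·1 = 83/2
h_8 = -2·83/2 + 1·-15 + -3·5 + 1/2·-2 = -114

-114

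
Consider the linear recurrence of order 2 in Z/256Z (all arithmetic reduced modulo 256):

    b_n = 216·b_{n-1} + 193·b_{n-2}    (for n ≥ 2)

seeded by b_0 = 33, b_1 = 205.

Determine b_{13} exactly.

b_2 = 216·205 + 193·33 = 217
b_3 = 216·217 + 193·205 = 165
b_4 = 216·165 + 193·217 = 209
b_5 = 216·209 + 193·165 = 189
b_6 = 216·189 + 193·209 = 9
b_7 = 216·9 + 193·189 = 21
b_8 = 216·21 + 193·9 = 129
b_9 = 216·129 + 193·21 = 173
b_10 = 216·173 + 193·129 = 57
b_11 = 216·57 + 193·173 = 133
b_12 = 216·133 + 193·57 = 49
b_13 = 216·49 + 193·133 = 157

157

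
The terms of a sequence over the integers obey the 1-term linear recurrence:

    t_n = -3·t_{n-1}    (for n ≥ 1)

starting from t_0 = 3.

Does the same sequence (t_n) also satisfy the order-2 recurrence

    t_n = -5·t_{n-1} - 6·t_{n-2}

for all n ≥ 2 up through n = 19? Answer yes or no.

Terms t_0..t_19: 3, -9, 27, -81, 243, -729, 2187, -6561, 19683, -59049, 177147, -531441, 1594323, -4782969, 14348907, -43046721, 129140163, -387420489, 1162261467, -3486784401
n=2: candidate gives 27, actual t_2 = 27 ✓
n=3: candidate gives -81, actual t_3 = -81 ✓
n=4: candidate gives 243, actual t_4 = 243 ✓
n=5: candidate gives -729, actual t_5 = -729 ✓
n=6: candidate gives 2187, actual t_6 = 2187 ✓
n=7: candidate gives -6561, actual t_7 = -6561 ✓
n=8: candidate gives 19683, actual t_8 = 19683 ✓
n=9: candidate gives -59049, actual t_9 = -59049 ✓
n=10: candidate gives 177147, actual t_10 = 177147 ✓
n=11: candidate gives -531441, actual t_11 = -531441 ✓
n=12: candidate gives 1594323, actual t_12 = 1594323 ✓
n=13: candidate gives -4782969, actual t_13 = -4782969 ✓
n=14: candidate gives 14348907, actual t_14 = 14348907 ✓
n=15: candidate gives -43046721, actual t_15 = -43046721 ✓
n=16: candidate gives 129140163, actual t_16 = 129140163 ✓
n=17: candidate gives -387420489, actual t_17 = -387420489 ✓
n=18: candidate gives 1162261467, actual t_18 = 1162261467 ✓
n=19: candidate gives -3486784401, actual t_19 = -3486784401 ✓

yes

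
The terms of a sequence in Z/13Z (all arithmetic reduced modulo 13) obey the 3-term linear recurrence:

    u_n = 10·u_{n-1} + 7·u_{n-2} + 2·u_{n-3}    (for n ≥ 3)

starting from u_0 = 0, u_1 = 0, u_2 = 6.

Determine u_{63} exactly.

u_3 = 10·6 + 7·0 + 2·0 = 8
u_4 = 10·8 + 7·6 + 2·0 = 5
u_5 = 10·5 + 7·8 + 2·6 = 1
u_6 = 10·1 + 7·5 + 2·8 = 9
u_7 = 10·9 + 7·1 + 2·5 = 3
u_8 = 10·3 + 7·9 + 2·1 = 4
u_9 = 10·4 + 7·3 + 2·9 = 1
u_10 = 10·1 + 7·4 + 2·3 = 5
u_11 = 10·5 + 7·1 + 2·4 = 0
u_12 = 10·0 + 7·5 + 2·1 = 11
u_13 = 10·11 + 7·0 + 2·5 = 3
u_14 = 10·3 + 7·11 + 2·0 = 3
u_15 = 10·3 + 7·3 + 2·11 = 8
u_16 = 10·8 + 7·3 + 2·3 = 3
u_17 = 10·3 + 7·8 + 2·3 = 1
u_18 = 10·1 + 7·3 + 2·8 = 8
u_19 = 10·8 + 7·1 + 2·3 = 2
u_20 = 10·2 + 7·8 + 2·1 = 0
u_21 = 10·0 + 7·2 + 2·8 = 4
u_22 = 10·4 + 7·0 + 2·2 = 5
u_23 = 10·5 + 7·4 + 2·0 = 0
u_24 = 10·0 + 7·5 + 2·4 = 4
u_25 = 10·4 + 7·0 + 2·5 = 11
u_26 = 10·11 + 7·4 + 2·0 = 8
u_27 = 10·8 + 7·11 + 2·4 = 9
u_28 = 10·9 + 7·8 + 2·11 = 12
u_29 = 10·12 + 7·9 + 2·8 = 4
u_30 = 10·4 + 7·12 + 2·9 = 12
u_31 = 10·12 + 7·4 + 2·12 = 3
u_32 = 10·3 + 7·12 + 2·4 = 5
u_33 = 10·5 + 7·3 + 2·12 = 4
u_34 = 10·4 + 7·5 + 2·3 = 3
u_35 = 10·3 + 7·4 + 2·5 = 3
u_36 = 10·3 + 7·3 + 2·4 = 7
u_37 = 10·7 + 7·3 + 2·3 = 6
u_38 = 10·6 + 7·7 + 2·3 = 11
u_39 = 10·11 + 7·6 + 2·7 = 10
u_40 = 10·10 + 7·11 + 2·6 = 7
u_41 = 10·7 + 7·10 + 2·11 = 6
u_42 = 10·6 + 7·7 + 2·10 = 12
u_43 = 10·12 + 7·6 + 2·7 = 7
u_44 = 10·7 + 7·12 + 2·6 = 10
u_45 = 10·10 + 7·7 + 2·12 = 4
u_46 = 10·4 + 7·10 + 2·7 = 7
u_47 = 10·7 + 7·4 + 2·10 = 1
u_48 = 10·1 + 7·7 + 2·4 = 2
u_49 = 10·2 + 7·1 + 2·7 = 2
u_50 = 10·2 + 7·2 + 2·1 = 10
u_51 = 10·10 + 7·2 + 2·2 = 1
u_52 = 10·1 + 7·10 + 2·2 = 6
u_53 = 10·6 + 7·1 + 2·10 = 9
u_54 = 10·9 + 7·6 + 2·1 = 4
u_55 = 10·4 + 7·9 + 2·6 = 11
u_56 = 10·11 + 7·4 + 2·9 = 0
u_57 = 10·0 + 7·11 + 2·4 = 7
u_58 = 10·7 + 7·0 + 2·11 = 1
u_59 = 10·1 + 7·7 + 2·0 = 7
u_60 = 10·7 + 7·1 + 2·7 = 0
u_61 = 10·0 + 7·7 + 2·1 = 12
u_62 = 10·12 + 7·0 + 2·7 = 4
u_63 = 10·4 + 7·12 + 2·0 = 7

7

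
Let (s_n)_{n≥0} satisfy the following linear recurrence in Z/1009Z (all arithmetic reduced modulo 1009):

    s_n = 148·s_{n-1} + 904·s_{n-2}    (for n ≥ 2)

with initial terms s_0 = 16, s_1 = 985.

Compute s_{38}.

s_2 = 148·985 + 904·16 = 822
s_3 = 148·822 + 904·985 = 69
s_4 = 148·69 + 904·822 = 586
s_5 = 148·586 + 904·69 = 781
s_6 = 148·781 + 904·586 = 581
s_7 = 148·581 + 904·781 = 956
s_8 = 148·956 + 904·581 = 772
s_9 = 148·772 + 904·956 = 759
s_10 = 148·759 + 904·772 = 1002
s_11 = 148·1002 + 904·759 = 998
s_12 = 148·998 + 904·1002 = 116
s_13 = 148·116 + 904·998 = 161
s_14 = 148·161 + 904·116 = 549
s_15 = 148·549 + 904·161 = 780
s_16 = 148·780 + 904·549 = 282
s_17 = 148·282 + 904·780 = 196
s_18 = 148·196 + 904·282 = 407
s_19 = 148·407 + 904·196 = 305
s_20 = 148·305 + 904·407 = 387
s_21 = 148·387 + 904·305 = 26
s_22 = 148·26 + 904·387 = 546
s_23 = 148·546 + 904·26 = 385
s_24 = 148·385 + 904·546 = 659
s_25 = 148·659 + 904·385 = 603
s_26 = 148·603 + 904·659 = 878
s_27 = 148·878 + 904·603 = 35
s_28 = 148·35 + 904·878 = 773
s_29 = 148·773 + 904·35 = 748
s_30 = 148·748 + 904·773 = 278
s_31 = 148·278 + 904·748 = 946
s_32 = 148·946 + 904·278 = 837
s_33 = 148·837 + 904·946 = 330
s_34 = 148·330 + 904·837 = 306
s_35 = 148·306 + 904·330 = 548
s_36 = 148·548 + 904·306 = 542
s_37 = 148·542 + 904·548 = 478
s_38 = 148·478 + 904·542 = 717

717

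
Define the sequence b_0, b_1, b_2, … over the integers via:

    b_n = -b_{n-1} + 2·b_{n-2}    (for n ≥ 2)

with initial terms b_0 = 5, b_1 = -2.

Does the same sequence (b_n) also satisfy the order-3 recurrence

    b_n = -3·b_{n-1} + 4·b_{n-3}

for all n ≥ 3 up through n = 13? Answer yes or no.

yes

Terms b_0..b_13: 5, -2, 12, -16, 40, -72, 152, -296, 600, -1192, 2392, -4776, 9560, -19112
n=3: candidate gives -16, actual b_3 = -16 ✓
n=4: candidate gives 40, actual b_4 = 40 ✓
n=5: candidate gives -72, actual b_5 = -72 ✓
n=6: candidate gives 152, actual b_6 = 152 ✓
n=7: candidate gives -296, actual b_7 = -296 ✓
n=8: candidate gives 600, actual b_8 = 600 ✓
n=9: candidate gives -1192, actual b_9 = -1192 ✓
n=10: candidate gives 2392, actual b_10 = 2392 ✓
n=11: candidate gives -4776, actual b_11 = -4776 ✓
n=12: candidate gives 9560, actual b_12 = 9560 ✓
n=13: candidate gives -19112, actual b_13 = -19112 ✓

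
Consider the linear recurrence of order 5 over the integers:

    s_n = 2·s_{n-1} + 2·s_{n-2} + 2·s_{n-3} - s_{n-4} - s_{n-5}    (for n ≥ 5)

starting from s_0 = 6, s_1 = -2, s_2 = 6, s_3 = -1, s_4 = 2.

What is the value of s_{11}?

3865

s_5 = 2·2 + 2·-1 + 2·6 + -1·-2 + -1·6 = 10
s_6 = 2·10 + 2·2 + 2·-1 + -1·6 + -1·-2 = 18
s_7 = 2·18 + 2·10 + 2·2 + -1·-1 + -1·6 = 55
s_8 = 2·55 + 2·18 + 2·10 + -1·2 + -1·-1 = 165
s_9 = 2·165 + 2·55 + 2·18 + -1·10 + -1·2 = 464
s_10 = 2·464 + 2·165 + 2·55 + -1·18 + -1·10 = 1340
s_11 = 2·1340 + 2·464 + 2·165 + -1·55 + -1·18 = 3865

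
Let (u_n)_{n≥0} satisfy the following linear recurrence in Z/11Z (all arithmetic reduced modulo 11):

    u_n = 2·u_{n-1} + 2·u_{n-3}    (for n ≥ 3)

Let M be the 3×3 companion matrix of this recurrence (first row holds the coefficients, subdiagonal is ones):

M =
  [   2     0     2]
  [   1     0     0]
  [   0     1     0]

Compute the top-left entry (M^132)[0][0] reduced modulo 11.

(M^132)[0][0] is the top entry after applying M 132 times to the unit state (1, 0, 0). Equivalently it is h_{134} for the auxiliary sequence (h_n) obeying the same recurrence with h_2 = 1 and h_i = 0 for 0 ≤ i < 2:
h_3 = 2·1 + 0·0 + 2·0 = 2
h_4 = 2·2 + 0·1 + 2·0 = 4
h_5 = 2·4 + 0·2 + 2·1 = 10
h_6 = 2·10 + 0·4 + 2·2 = 2
h_7 = 2·2 + 0·10 + 2·4 = 1
h_8 = 2·1 + 0·2 + 2·10 = 0
h_9 = 2·0 + 0·1 + 2·2 = 4
h_10 = 2·4 + 0·0 + 2·1 = 10
h_11 = 2·10 + 0·4 + 2·0 = 9
h_12 = 2·9 + 0·10 + 2·4 = 4
h_13 = 2·4 + 0·9 + 2·10 = 6
h_14 = 2·6 + 0·4 + 2·9 = 8
h_15 = 2·8 + 0·6 + 2·4 = 2
h_16 = 2·2 + 0·8 + 2·6 = 5
h_17 = 2·5 + 0·2 + 2·8 = 4
h_18 = 2·4 + 0·5 + 2·2 = 1
h_19 = 2·1 + 0·4 + 2·5 = 1
h_20 = 2·1 + 0·1 + 2·4 = 10
h_21 = 2·10 + 0·1 + 2·1 = 0
h_22 = 2·0 + 0·10 + 2·1 = 2
h_23 = 2·2 + 0·0 + 2·10 = 2
h_24 = 2·2 + 0·2 + 2·0 = 4
h_25 = 2·4 + 0·2 + 2·2 = 1
h_26 = 2·1 + 0·4 + 2·2 = 6
h_27 = 2·6 + 0·1 + 2·4 = 9
h_28 = 2·9 + 0·6 + 2·1 = 9
h_29 = 2·9 + 0·9 + 2·6 = 8
h_30 = 2·8 + 0·9 + 2·9 = 1
h_31 = 2·1 + 0·8 + 2·9 = 9
h_32 = 2·9 + 0·1 + 2·8 = 1
h_33 = 2·1 + 0·9 + 2·1 = 4
h_34 = 2·4 + 0·1 + 2·9 = 4
h_35 = 2·4 + 0·4 + 2·1 = 10
h_36 = 2·10 + 0·4 + 2·4 = 6
h_37 = 2·6 + 0·10 + 2·4 = 9
h_38 = 2·9 + 0·6 + 2·10 = 5
h_39 = 2·5 + 0·9 + 2·6 = 0
h_40 = 2·0 + 0·5 + 2·9 = 7
h_41 = 2·7 + 0·0 + 2·5 = 2
h_42 = 2·2 + 0·7 + 2·0 = 4
h_43 = 2·4 + 0·2 + 2·7 = 0
h_44 = 2·0 + 0·4 + 2·2 = 4
h_45 = 2·4 + 0·0 + 2·4 = 5
h_46 = 2·5 + 0·4 + 2·0 = 10
h_47 = 2·10 + 0·5 + 2·4 = 6
h_48 = 2·6 + 0·10 + 2·5 = 0
h_49 = 2·0 + 0·6 + 2·10 = 9
h_50 = 2·9 + 0·0 + 2·6 = 8
h_51 = 2·8 + 0·9 + 2·0 = 5
h_52 = 2·5 + 0·8 + 2·9 = 6
h_53 = 2·6 + 0·5 + 2·8 = 6
h_54 = 2·6 + 0·6 + 2·5 = 0
h_55 = 2·0 + 0·6 + 2·6 = 1
h_56 = 2·1 + 0·0 + 2·6 = 3
h_57 = 2·3 + 0·1 + 2·0 = 6
h_58 = 2·6 + 0·3 + 2·1 = 3
h_59 = 2·3 + 0·6 + 2·3 = 1
h_60 = 2·1 + 0·3 + 2·6 = 3
h_61 = 2·3 + 0·1 + 2·3 = 1
h_62 = 2·1 + 0·3 + 2·1 = 4
h_63 = 2·4 + 0·1 + 2·3 = 3
h_64 = 2·3 + 0·4 + 2·1 = 8
h_65 = 2·8 + 0·3 + 2·4 = 2
h_66 = 2·2 + 0·8 + 2·3 = 10
h_67 = 2·10 + 0·2 + 2·8 = 3
h_68 = 2·3 + 0·10 + 2·2 = 10
h_69 = 2·10 + 0·3 + 2·10 = 7
h_70 = 2·7 + 0·10 + 2·3 = 9
h_71 = 2·9 + 0·7 + 2·10 = 5
h_72 = 2·5 + 0·9 + 2·7 = 2
h_73 = 2·2 + 0·5 + 2·9 = 0
h_74 = 2·0 + 0·2 + 2·5 = 10
h_75 = 2·10 + 0·0 + 2·2 = 2
h_76 = 2·2 + 0·10 + 2·0 = 4
h_77 = 2·4 + 0·2 + 2·10 = 6
h_78 = 2·6 + 0·4 + 2·2 = 5
h_79 = 2·5 + 0·6 + 2·4 = 7
h_80 = 2·7 + 0·5 + 2·6 = 4
h_81 = 2·4 + 0·7 + 2·5 = 7
h_82 = 2·7 + 0·4 + 2·7 = 6
h_83 = 2·6 + 0·7 + 2·4 = 9
h_84 = 2·9 + 0·6 + 2·7 = 10
h_85 = 2·10 + 0·9 + 2·6 = 10
h_86 = 2·10 + 0·10 + 2·9 = 5
h_87 = 2·5 + 0·10 + 2·10 = 8
h_88 = 2·8 + 0·5 + 2·10 = 3
h_89 = 2·3 + 0·8 + 2·5 = 5
h_90 = 2·5 + 0·3 + 2·8 = 4
h_91 = 2·4 + 0·5 + 2·3 = 3
h_92 = 2·3 + 0·4 + 2·5 = 5
h_93 = 2·5 + 0·3 + 2·4 = 7
h_94 = 2·7 + 0·5 + 2·3 = 9
h_95 = 2·9 + 0·7 + 2·5 = 6
h_96 = 2·6 + 0·9 + 2·7 = 4
h_97 = 2·4 + 0·6 + 2·9 = 4
h_98 = 2·4 + 0·4 + 2·6 = 9
h_99 = 2·9 + 0·4 + 2·4 = 4
h_100 = 2·4 + 0·9 + 2·4 = 5
h_101 = 2·5 + 0·4 + 2·9 = 6
h_102 = 2·6 + 0·5 + 2·4 = 9
h_103 = 2·9 + 0·6 + 2·5 = 6
h_104 = 2·6 + 0·9 + 2·6 = 2
h_105 = 2·2 + 0·6 + 2·9 = 0
h_106 = 2·0 + 0·2 + 2·6 = 1
h_107 = 2·1 + 0·0 + 2·2 = 6
h_108 = 2·6 + 0·1 + 2·0 = 1
h_109 = 2·1 + 0·6 + 2·1 = 4
h_110 = 2·4 + 0·1 + 2·6 = 9
h_111 = 2·9 + 0·4 + 2·1 = 9
h_112 = 2·9 + 0·9 + 2·4 = 4
h_113 = 2·4 + 0·9 + 2·9 = 4
h_114 = 2·4 + 0·4 + 2·9 = 4
h_115 = 2·4 + 0·4 + 2·4 = 5
h_116 = 2·5 + 0·4 + 2·4 = 7
h_117 = 2·7 + 0·5 + 2·4 = 0
h_118 = 2·0 + 0·7 + 2·5 = 10
h_119 = 2·10 + 0·0 + 2·7 = 1
h_120 = 2·1 + 0·10 + 2·0 = 2
h_121 = 2·2 + 0·1 + 2·10 = 2
h_122 = 2·2 + 0·2 + 2·1 = 6
h_123 = 2·6 + 0·2 + 2·2 = 5
h_124 = 2·5 + 0·6 + 2·2 = 3
h_125 = 2·3 + 0·5 + 2·6 = 7
h_126 = 2·7 + 0·3 + 2·5 = 2
h_127 = 2·2 + 0·7 + 2·3 = 10
h_128 = 2·10 + 0·2 + 2·7 = 1
h_129 = 2·1 + 0·10 + 2·2 = 6
h_130 = 2·6 + 0·1 + 2·10 = 10
h_131 = 2·10 + 0·6 + 2·1 = 0
h_132 = 2·0 + 0·10 + 2·6 = 1
h_133 = 2·1 + 0·0 + 2·10 = 0
h_134 = 2·0 + 0·1 + 2·0 = 0

0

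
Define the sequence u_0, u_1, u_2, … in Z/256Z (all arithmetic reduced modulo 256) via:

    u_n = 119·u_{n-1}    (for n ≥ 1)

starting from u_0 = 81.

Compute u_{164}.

u_1 = 119·81 = 167
u_2 = 119·167 = 161
u_3 = 119·161 = 215
u_4 = 119·215 = 241
u_5 = 119·241 = 7
u_6 = 119·7 = 65
u_7 = 119·65 = 55
u_8 = 119·55 = 145
u_9 = 119·145 = 103
u_10 = 119·103 = 225
u_11 = 119·225 = 151
u_12 = 119·151 = 49
u_13 = 119·49 = 199
u_14 = 119·199 = 129
u_15 = 119·129 = 247
u_16 = 119·247 = 209
u_17 = 119·209 = 39
u_18 = 119·39 = 33
u_19 = 119·33 = 87
u_20 = 119·87 = 113
u_21 = 119·113 = 135
u_22 = 119·135 = 193
u_23 = 119·193 = 183
u_24 = 119·183 = 17
u_25 = 119·17 = 231
u_26 = 119·231 = 97
u_27 = 119·97 = 23
u_28 = 119·23 = 177
u_29 = 119·177 = 71
u_30 = 119·71 = 1
u_31 = 119·1 = 119
u_32 = 119·119 = 81
(u_32) = (81) = (u_0), so the sequence has period 32.
164 ≡ 4 (mod 32), hence u_164 = u_4 = 241.

241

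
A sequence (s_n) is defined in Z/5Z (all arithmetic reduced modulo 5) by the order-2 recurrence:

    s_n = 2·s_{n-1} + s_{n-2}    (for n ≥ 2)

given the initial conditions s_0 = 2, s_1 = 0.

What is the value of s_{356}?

3

s_2 = 2·0 + 1·2 = 2
s_3 = 2·2 + 1·0 = 4
s_4 = 2·4 + 1·2 = 0
s_5 = 2·0 + 1·4 = 4
s_6 = 2·4 + 1·0 = 3
s_7 = 2·3 + 1·4 = 0
s_8 = 2·0 + 1·3 = 3
s_9 = 2·3 + 1·0 = 1
s_10 = 2·1 + 1·3 = 0
s_11 = 2·0 + 1·1 = 1
s_12 = 2·1 + 1·0 = 2
s_13 = 2·2 + 1·1 = 0
(s_12, s_13) = (2, 0) = (s_0, s_1), so the sequence has period 12.
356 ≡ 8 (mod 12), hence s_356 = s_8 = 3.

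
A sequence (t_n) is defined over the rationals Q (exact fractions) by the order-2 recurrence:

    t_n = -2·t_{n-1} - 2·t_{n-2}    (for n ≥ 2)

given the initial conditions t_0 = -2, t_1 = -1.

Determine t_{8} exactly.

-32

t_2 = -2·-1 + -2·-2 = 6
t_3 = -2·6 + -2·-1 = -10
t_4 = -2·-10 + -2·6 = 8
t_5 = -2·8 + -2·-10 = 4
t_6 = -2·4 + -2·8 = -24
t_7 = -2·-24 + -2·4 = 40
t_8 = -2·40 + -2·-24 = -32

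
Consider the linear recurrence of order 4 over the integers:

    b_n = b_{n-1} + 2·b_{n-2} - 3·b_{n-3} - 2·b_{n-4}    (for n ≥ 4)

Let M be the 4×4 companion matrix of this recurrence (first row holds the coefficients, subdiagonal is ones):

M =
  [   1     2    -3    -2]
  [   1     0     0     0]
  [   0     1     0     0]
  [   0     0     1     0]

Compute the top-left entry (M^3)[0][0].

2

(M^3)[0][0] is the top entry after applying M 3 times to the unit state (1, 0, 0, 0). Equivalently it is h_{6} for the auxiliary sequence (h_n) obeying the same recurrence with h_3 = 1 and h_i = 0 for 0 ≤ i < 3:
h_4 = 1·1 + 2·0 + -3·0 + -2·0 = 1
h_5 = 1·1 + 2·1 + -3·0 + -2·0 = 3
h_6 = 1·3 + 2·1 + -3·1 + -2·0 = 2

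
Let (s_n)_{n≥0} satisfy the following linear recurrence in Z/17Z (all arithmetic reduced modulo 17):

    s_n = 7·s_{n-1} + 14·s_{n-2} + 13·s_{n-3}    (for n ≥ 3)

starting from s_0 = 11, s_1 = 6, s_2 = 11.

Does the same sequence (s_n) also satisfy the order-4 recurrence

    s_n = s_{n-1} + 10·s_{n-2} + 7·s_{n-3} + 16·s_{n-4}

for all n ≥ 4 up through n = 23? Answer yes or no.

Terms s_0..s_23: 11, 6, 11, 15, 14, 9, 12, 1, 3, 4, 15, 13, 13, 9, 6, 14, 10, 4, 10, 1, 12, 7, 9, 11
n=4: candidate gives 3, actual s_4 = 14 ✗

no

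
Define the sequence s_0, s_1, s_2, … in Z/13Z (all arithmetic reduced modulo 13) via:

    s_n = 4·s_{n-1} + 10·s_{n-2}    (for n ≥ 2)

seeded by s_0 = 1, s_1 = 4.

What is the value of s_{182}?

0

s_2 = 4·4 + 10·1 = 0
s_3 = 4·0 + 10·4 = 1
s_4 = 4·1 + 10·0 = 4
(s_3, s_4) = (1, 4) = (s_0, s_1), so the sequence has period 3.
182 ≡ 2 (mod 3), hence s_182 = s_2 = 0.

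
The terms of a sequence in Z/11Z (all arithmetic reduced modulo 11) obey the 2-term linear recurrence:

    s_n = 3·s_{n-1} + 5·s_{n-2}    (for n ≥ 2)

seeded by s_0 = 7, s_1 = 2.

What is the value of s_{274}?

2

s_2 = 3·2 + 5·7 = 8
s_3 = 3·8 + 5·2 = 1
s_4 = 3·1 + 5·8 = 10
s_5 = 3·10 + 5·1 = 2
s_6 = 3·2 + 5·10 = 1
s_7 = 3·1 + 5·2 = 2
s_8 = 3·2 + 5·1 = 0
s_9 = 3·0 + 5·2 = 10
s_10 = 3·10 + 5·0 = 8
s_11 = 3·8 + 5·10 = 8
s_12 = 3·8 + 5·8 = 9
s_13 = 3·9 + 5·8 = 1
s_14 = 3·1 + 5·9 = 4
s_15 = 3·4 + 5·1 = 6
s_16 = 3·6 + 5·4 = 5
s_17 = 3·5 + 5·6 = 1
s_18 = 3·1 + 5·5 = 6
s_19 = 3·6 + 5·1 = 1
s_20 = 3·1 + 5·6 = 0
s_21 = 3·0 + 5·1 = 5
s_22 = 3·5 + 5·0 = 4
s_23 = 3·4 + 5·5 = 4
s_24 = 3·4 + 5·4 = 10
s_25 = 3·10 + 5·4 = 6
s_26 = 3·6 + 5·10 = 2
s_27 = 3·2 + 5·6 = 3
s_28 = 3·3 + 5·2 = 8
s_29 = 3·8 + 5·3 = 6
s_30 = 3·6 + 5·8 = 3
s_31 = 3·3 + 5·6 = 6
s_32 = 3·6 + 5·3 = 0
s_33 = 3·0 + 5·6 = 8
s_34 = 3·8 + 5·0 = 2
s_35 = 3·2 + 5·8 = 2
s_36 = 3·2 + 5·2 = 5
s_37 = 3·5 + 5·2 = 3
s_38 = 3·3 + 5·5 = 1
s_39 = 3·1 + 5·3 = 7
s_40 = 3·7 + 5·1 = 4
s_41 = 3·4 + 5·7 = 3
s_42 = 3·3 + 5·4 = 7
s_43 = 3·7 + 5·3 = 3
s_44 = 3·3 + 5·7 = 0
s_45 = 3·0 + 5·3 = 4
s_46 = 3·4 + 5·0 = 1
s_47 = 3·1 + 5·4 = 1
s_48 = 3·1 + 5·1 = 8
s_49 = 3·8 + 5·1 = 7
s_50 = 3·7 + 5·8 = 6
s_51 = 3·6 + 5·7 = 9
s_52 = 3·9 + 5·6 = 2
s_53 = 3·2 + 5·9 = 7
s_54 = 3·7 + 5·2 = 9
s_55 = 3·9 + 5·7 = 7
s_56 = 3·7 + 5·9 = 0
s_57 = 3·0 + 5·7 = 2
s_58 = 3·2 + 5·0 = 6
s_59 = 3·6 + 5·2 = 6
s_60 = 3·6 + 5·6 = 4
s_61 = 3·4 + 5·6 = 9
s_62 = 3·9 + 5·4 = 3
s_63 = 3·3 + 5·9 = 10
s_64 = 3·10 + 5·3 = 1
s_65 = 3·1 + 5·10 = 9
s_66 = 3·9 + 5·1 = 10
s_67 = 3·10 + 5·9 = 9
s_68 = 3·9 + 5·10 = 0
s_69 = 3·0 + 5·9 = 1
s_70 = 3·1 + 5·0 = 3
s_71 = 3·3 + 5·1 = 3
s_72 = 3·3 + 5·3 = 2
s_73 = 3·2 + 5·3 = 10
s_74 = 3·10 + 5·2 = 7
s_75 = 3·7 + 5·10 = 5
s_76 = 3·5 + 5·7 = 6
s_77 = 3·6 + 5·5 = 10
s_78 = 3·10 + 5·6 = 5
s_79 = 3·5 + 5·10 = 10
s_80 = 3·10 + 5·5 = 0
s_81 = 3·0 + 5·10 = 6
s_82 = 3·6 + 5·0 = 7
s_83 = 3·7 + 5·6 = 7
s_84 = 3·7 + 5·7 = 1
s_85 = 3·1 + 5·7 = 5
s_86 = 3·5 + 5·1 = 9
s_87 = 3·9 + 5·5 = 8
s_88 = 3·8 + 5·9 = 3
s_89 = 3·3 + 5·8 = 5
s_90 = 3·5 + 5·3 = 8
s_91 = 3·8 + 5·5 = 5
s_92 = 3·5 + 5·8 = 0
s_93 = 3·0 + 5·5 = 3
s_94 = 3·3 + 5·0 = 9
s_95 = 3·9 + 5·3 = 9
s_96 = 3·9 + 5·9 = 6
s_97 = 3·6 + 5·9 = 8
s_98 = 3·8 + 5·6 = 10
s_99 = 3·10 + 5·8 = 4
s_100 = 3·4 + 5·10 = 7
s_101 = 3·7 + 5·4 = 8
s_102 = 3·8 + 5·7 = 4
s_103 = 3·4 + 5·8 = 8
s_104 = 3·8 + 5·4 = 0
s_105 = 3·0 + 5·8 = 7
s_106 = 3·7 + 5·0 = 10
s_107 = 3·10 + 5·7 = 10
s_108 = 3·10 + 5·10 = 3
s_109 = 3·3 + 5·10 = 4
s_110 = 3·4 + 5·3 = 5
s_111 = 3·5 + 5·4 = 2
s_112 = 3·2 + 5·5 = 9
s_113 = 3·9 + 5·2 = 4
s_114 = 3·4 + 5·9 = 2
s_115 = 3·2 + 5·4 = 4
s_116 = 3·4 + 5·2 = 0
s_117 = 3·0 + 5·4 = 9
s_118 = 3·9 + 5·0 = 5
s_119 = 3·5 + 5·9 = 5
s_120 = 3·5 + 5·5 = 7
s_121 = 3·7 + 5·5 = 2
(s_120, s_121) = (7, 2) = (s_0, s_1), so the sequence has period 120.
274 ≡ 34 (mod 120), hence s_274 = s_34 = 2.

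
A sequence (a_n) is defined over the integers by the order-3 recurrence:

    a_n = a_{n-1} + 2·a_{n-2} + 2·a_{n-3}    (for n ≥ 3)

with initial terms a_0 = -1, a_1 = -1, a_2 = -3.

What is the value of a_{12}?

a_3 = 1·-3 + 2·-1 + 2·-1 = -7
a_4 = 1·-7 + 2·-3 + 2·-1 = -15
a_5 = 1·-15 + 2·-7 + 2·-3 = -35
a_6 = 1·-35 + 2·-15 + 2·-7 = -79
a_7 = 1·-79 + 2·-35 + 2·-15 = -179
a_8 = 1·-179 + 2·-79 + 2·-35 = -407
a_9 = 1·-407 + 2·-179 + 2·-79 = -923
a_10 = 1·-923 + 2·-407 + 2·-179 = -2095
a_11 = 1·-2095 + 2·-923 + 2·-407 = -4755
a_12 = 1·-4755 + 2·-2095 + 2·-923 = -10791

-10791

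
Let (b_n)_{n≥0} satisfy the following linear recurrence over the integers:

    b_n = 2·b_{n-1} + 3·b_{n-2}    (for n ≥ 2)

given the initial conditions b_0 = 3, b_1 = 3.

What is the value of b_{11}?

b_2 = 2·3 + 3·3 = 15
b_3 = 2·15 + 3·3 = 39
b_4 = 2·39 + 3·15 = 123
b_5 = 2·123 + 3·39 = 363
b_6 = 2·363 + 3·123 = 1095
b_7 = 2·1095 + 3·363 = 3279
b_8 = 2·3279 + 3·1095 = 9843
b_9 = 2·9843 + 3·3279 = 29523
b_10 = 2·29523 + 3·9843 = 88575
b_11 = 2·88575 + 3·29523 = 265719

265719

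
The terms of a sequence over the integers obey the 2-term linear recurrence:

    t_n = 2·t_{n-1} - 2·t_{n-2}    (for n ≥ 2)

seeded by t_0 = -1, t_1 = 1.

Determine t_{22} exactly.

-4096

t_2 = 2·1 + -2·-1 = 4
t_3 = 2·4 + -2·1 = 6
t_4 = 2·6 + -2·4 = 4
t_5 = 2·4 + -2·6 = -4
t_6 = 2·-4 + -2·4 = -16
t_7 = 2·-16 + -2·-4 = -24
t_8 = 2·-24 + -2·-16 = -16
t_9 = 2·-16 + -2·-24 = 16
t_10 = 2·16 + -2·-16 = 64
t_11 = 2·64 + -2·16 = 96
t_12 = 2·96 + -2·64 = 64
t_13 = 2·64 + -2·96 = -64
t_14 = 2·-64 + -2·64 = -256
t_15 = 2·-256 + -2·-64 = -384
t_16 = 2·-384 + -2·-256 = -256
t_17 = 2·-256 + -2·-384 = 256
t_18 = 2·256 + -2·-256 = 1024
t_19 = 2·1024 + -2·256 = 1536
t_20 = 2·1536 + -2·1024 = 1024
t_21 = 2·1024 + -2·1536 = -1024
t_22 = 2·-1024 + -2·1024 = -4096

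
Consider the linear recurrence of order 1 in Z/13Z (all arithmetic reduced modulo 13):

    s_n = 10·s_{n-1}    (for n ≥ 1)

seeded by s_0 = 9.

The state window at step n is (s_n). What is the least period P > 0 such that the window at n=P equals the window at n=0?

6

n=0: window = (9)
n=1: window = (12)
n=2: window = (3)
n=3: window = (4)
n=4: window = (1)
n=5: window = (10)
n=6: window = (9)
window at n=6 equals window at n=0 → period = 6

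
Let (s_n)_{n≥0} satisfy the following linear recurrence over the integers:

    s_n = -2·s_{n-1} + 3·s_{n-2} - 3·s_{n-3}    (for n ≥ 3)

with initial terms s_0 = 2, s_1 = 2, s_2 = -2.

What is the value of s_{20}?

s_3 = -2·-2 + 3·2 + -3·2 = 4
s_4 = -2·4 + 3·-2 + -3·2 = -20
s_5 = -2·-20 + 3·4 + -3·-2 = 58
s_6 = -2·58 + 3·-20 + -3·4 = -188
s_7 = -2·-188 + 3·58 + -3·-20 = 610
s_8 = -2·610 + 3·-188 + -3·58 = -1958
s_9 = -2·-1958 + 3·610 + -3·-188 = 6310
s_10 = -2·6310 + 3·-1958 + -3·610 = -20324
s_11 = -2·-20324 + 3·6310 + -3·-1958 = 65452
s_12 = -2·65452 + 3·-20324 + -3·6310 = -210806
s_13 = -2·-210806 + 3·65452 + -3·-20324 = 678940
s_14 = -2·678940 + 3·-210806 + -3·65452 = -2186654
s_15 = -2·-2186654 + 3·678940 + -3·-210806 = 7042546
s_16 = -2·7042546 + 3·-2186654 + -3·678940 = -22681874
s_17 = -2·-22681874 + 3·7042546 + -3·-2186654 = 73051348
s_18 = -2·73051348 + 3·-22681874 + -3·7042546 = -235275956
s_19 = -2·-235275956 + 3·73051348 + -3·-22681874 = 757751578
s_20 = -2·757751578 + 3·-235275956 + -3·73051348 = -2440485068

-2440485068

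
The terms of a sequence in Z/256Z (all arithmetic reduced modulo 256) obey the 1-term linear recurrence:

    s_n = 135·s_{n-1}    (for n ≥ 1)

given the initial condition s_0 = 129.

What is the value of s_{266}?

113

s_1 = 135·129 = 7
s_2 = 135·7 = 177
s_3 = 135·177 = 87
s_4 = 135·87 = 225
s_5 = 135·225 = 167
s_6 = 135·167 = 17
s_7 = 135·17 = 247
s_8 = 135·247 = 65
s_9 = 135·65 = 71
s_10 = 135·71 = 113
s_11 = 135·113 = 151
s_12 = 135·151 = 161
s_13 = 135·161 = 231
s_14 = 135·231 = 209
s_15 = 135·209 = 55
s_16 = 135·55 = 1
s_17 = 135·1 = 135
s_18 = 135·135 = 49
s_19 = 135·49 = 215
s_20 = 135·215 = 97
s_21 = 135·97 = 39
s_22 = 135·39 = 145
s_23 = 135·145 = 119
s_24 = 135·119 = 193
s_25 = 135·193 = 199
s_26 = 135·199 = 241
s_27 = 135·241 = 23
s_28 = 135·23 = 33
s_29 = 135·33 = 103
s_30 = 135·103 = 81
s_31 = 135·81 = 183
s_32 = 135·183 = 129
(s_32) = (129) = (s_0), so the sequence has period 32.
266 ≡ 10 (mod 32), hence s_266 = s_10 = 113.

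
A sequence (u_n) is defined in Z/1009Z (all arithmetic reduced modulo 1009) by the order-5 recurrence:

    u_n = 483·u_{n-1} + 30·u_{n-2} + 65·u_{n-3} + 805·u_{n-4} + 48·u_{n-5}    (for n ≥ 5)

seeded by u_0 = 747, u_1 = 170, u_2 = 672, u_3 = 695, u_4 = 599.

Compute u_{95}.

515

u_5 = 483·599 + 30·695 + 65·672 + 805·170 + 48·747 = 864
u_6 = 483·864 + 30·599 + 65·695 + 805·672 + 48·170 = 397
u_7 = 483·397 + 30·864 + 65·599 + 805·695 + 48·672 = 777
u_8 = 483·777 + 30·397 + 65·864 + 805·599 + 48·695 = 366
u_9 = 483·366 + 30·777 + 65·397 + 805·864 + 48·599 = 696
u_10 = 483·696 + 30·366 + 65·777 + 805·397 + 48·864 = 951
Continuing the recurrence:
  u_11 = 302;  u_12 = 648;  u_13 = 130;  u_14 = 795;  u_15 = 355;  u_16 = 304
  u_17 = 842;  u_18 = 421;  u_19 = 195;  u_20 = 534;  u_21 = 773;  u_22 = 409
  u_23 = 778;  u_24 = 698;  u_25 = 731;  u_26 = 885;  u_27 = 507;  u_28 = 999
  u_29 = 717;  u_30 = 435;  u_31 = 505;  u_32 = 3;  u_33 = 35;  u_34 = 541
  u_35 = 806;  u_36 = 588;  u_37 = 356;  u_38 = 106;  u_39 = 993;  u_40 = 895
  u_41 = 785;  u_42 = 865;  u_43 = 345;  u_44 = 731;  u_45 = 777;  u_46 = 364
  u_47 = 842;  u_48 = 559;  u_49 = 760;  u_50 = 38;  u_51 = 886;  u_52 = 249
  u_53 = 929;  u_54 = 662;  u_55 = 234;  u_56 = 352;  u_57 = 124;  u_58 = 251
  u_59 = 703;  u_60 = 944;  u_61 = 637;  u_62 = 437;  u_63 = 755;  u_64 = 26
  u_65 = 166;  u_66 = 831;  u_67 = 551;  u_68 = 828;  u_69 = 956;  u_70 = 634
  u_71 = 389;  u_72 = 458;  u_73 = 761;  u_74 = 260;  u_75 = 104;  u_76 = 449
  u_77 = 709;  u_78 = 78;  u_79 = 691;  u_80 = 946;  u_81 = 430;  u_82 = 441
  u_83 = 841;  u_84 = 2;  u_85 = 441;  u_86 = 640;  u_87 = 554;  u_88 = 239
  u_89 = 42;  u_90 = 488;  u_91 = 691;  u_92 = 25;  u_93 = 835
u_94 = 483·835 + 30·25 + 65·691 + 805·488 + 48·42 = 302
u_95 = 483·302 + 30·835 + 65·25 + 805·691 + 48·488 = 515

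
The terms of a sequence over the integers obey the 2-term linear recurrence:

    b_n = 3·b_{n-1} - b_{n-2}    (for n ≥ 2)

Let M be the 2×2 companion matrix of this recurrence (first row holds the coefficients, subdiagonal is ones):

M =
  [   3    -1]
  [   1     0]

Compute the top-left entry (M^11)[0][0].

46368

(M^11)[0][0] is the top entry after applying M 11 times to the unit state (1, 0). Equivalently it is h_{12} for the auxiliary sequence (h_n) obeying the same recurrence with h_1 = 1 and h_i = 0 for 0 ≤ i < 1:
h_2 = 3·1 + -1·0 = 3
h_3 = 3·3 + -1·1 = 8
h_4 = 3·8 + -1·3 = 21
h_5 = 3·21 + -1·8 = 55
h_6 = 3·55 + -1·21 = 144
h_7 = 3·144 + -1·55 = 377
h_8 = 3·377 + -1·144 = 987
h_9 = 3·987 + -1·377 = 2584
h_10 = 3·2584 + -1·987 = 6765
h_11 = 3·6765 + -1·2584 = 17711
h_12 = 3·17711 + -1·6765 = 46368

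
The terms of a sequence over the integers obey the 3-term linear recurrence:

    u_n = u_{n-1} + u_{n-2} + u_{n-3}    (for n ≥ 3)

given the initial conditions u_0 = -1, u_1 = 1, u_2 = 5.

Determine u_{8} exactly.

127

u_3 = 1·5 + 1·1 + 1·-1 = 5
u_4 = 1·5 + 1·5 + 1·1 = 11
u_5 = 1·11 + 1·5 + 1·5 = 21
u_6 = 1·21 + 1·11 + 1·5 = 37
u_7 = 1·37 + 1·21 + 1·11 = 69
u_8 = 1·69 + 1·37 + 1·21 = 127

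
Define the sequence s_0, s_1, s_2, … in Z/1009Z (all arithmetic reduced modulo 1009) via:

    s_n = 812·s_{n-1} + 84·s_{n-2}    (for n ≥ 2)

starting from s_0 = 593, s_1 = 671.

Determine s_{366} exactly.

832

s_2 = 812·671 + 84·593 = 363
s_3 = 812·363 + 84·671 = 997
s_4 = 812·997 + 84·363 = 568
s_5 = 812·568 + 84·997 = 104
s_6 = 812·104 + 84·568 = 990
s_7 = 812·990 + 84·104 = 371
Continuing the recurrence:
  s_8 = 992;  s_9 = 207;  s_10 = 171;  s_11 = 854;  s_12 = 503;  s_13 = 897
  s_14 = 749;  s_15 = 443;  s_16 = 870;  s_17 = 19;  s_18 = 725;  s_19 = 31
  s_20 = 307;  s_21 = 647;  s_22 = 238;  s_23 = 399;  s_24 = 920;  s_25 = 599
  s_26 = 646;  s_27 = 747;  s_28 = 942;  s_29 = 272;  s_30 = 319;  s_31 = 365
  s_32 = 296;  s_33 = 600;  s_34 = 501;  s_35 = 135;  s_36 = 354;  s_37 = 124
  s_38 = 263;  s_39 = 983;  s_40 = 980;  s_41 = 502;  s_42 = 579;  s_43 = 753
  s_44 = 186;  s_45 = 376;  s_46 = 74;  s_47 = 862;  s_48 = 869;  s_49 = 97
  s_50 = 410;  s_51 = 26;  s_52 = 57;  s_53 = 36;  s_54 = 723;  s_55 = 844
  s_56 = 409;  s_57 = 413;  s_58 = 418;  s_59 = 778;  s_60 = 908;  s_61 = 493
  s_62 = 340;  s_63 = 666;  s_64 = 276;  s_65 = 563;  s_66 = 56;  s_67 = 945
  s_68 = 159;  s_69 = 634;  s_70 = 457;  s_71 = 560;  s_72 = 716;  s_73 = 834
  s_74 = 782;  s_75 = 758;  s_76 = 109;  s_77 = 830;  s_78 = 23;  s_79 = 613
  s_80 = 233;  s_81 = 546;  s_82 = 802;  s_83 = 878;  s_84 = 347;  s_85 = 348
  s_86 = 952;  s_87 = 101;  s_88 = 540;  s_89 = 986;  s_90 = 450;  s_91 = 228
  s_92 = 956;  s_93 = 332;  s_94 = 774;  s_95 = 526;  s_96 = 745;  s_97 = 337
  s_98 = 227;  s_99 = 742;  s_100 = 28;  s_101 = 308;  s_102 = 198;  s_103 = 992
  s_104 = 810;  s_105 = 442;  s_106 = 137;  s_107 = 49;  s_108 = 846;  s_109 = 912
  s_110 = 372;  s_111 = 297;  s_112 = 991;  s_113 = 242;  s_114 = 255;  s_115 = 363
  s_116 = 359;  s_117 = 129;  s_118 = 707;  s_119 = 709;  s_120 = 435;  s_121 = 95
  s_122 = 672;  s_123 = 712;  s_124 = 940;  s_125 = 753;  s_126 = 240;  s_127 = 837
  s_128 = 567;  s_129 = 987;  s_130 = 503;  s_131 = 970;  s_132 = 494;  s_133 = 306
  s_134 = 385;  s_135 = 309;  s_136 = 728;  s_137 = 593;  s_138 = 835;  s_139 = 343
  s_140 = 551;  s_141 = 985;  s_142 = 562;  s_143 = 278;  s_144 = 514;  s_145 = 796
  s_146 = 381;  s_147 = 888;  s_148 = 346;  s_149 = 376;  s_150 = 397;  s_151 = 798
  s_152 = 249;  s_153 = 826;  s_154 = 463;  s_155 = 371;  s_156 = 111;  s_157 = 216
  s_158 = 69;  s_159 = 515;  s_160 = 196;  s_161 = 612;  s_162 = 836;  s_163 = 733
  s_164 = 489;  s_165 = 554;  s_166 = 550;  s_167 = 744;  s_168 = 532;  s_169 = 70
  s_170 = 628;  s_171 = 217;  s_172 = 922;  s_173 = 52;  s_174 = 610;  s_175 = 233
  s_176 = 294;  s_177 = 1005;  s_178 = 259;  s_179 = 100;  s_180 = 38;  s_181 = 914
  s_182 = 718;  s_183 = 915;  s_184 = 128;  s_185 = 185;  s_186 = 541;  s_187 = 782
  s_188 = 362;  s_189 = 428;  s_190 = 578;  s_191 = 788;  s_192 = 270;  s_193 = 894
  s_194 = 939;  s_195 = 94;  s_196 = 827;  s_197 = 363;  s_198 = 984;  s_199 = 102
  s_200 = 4;  s_201 = 717;  s_202 = 347;  s_203 = 950;  s_204 = 411;  s_205 = 851
  s_206 = 65;  s_207 = 157;  s_208 = 765;  s_209 = 716;  s_210 = 901;  s_211 = 700
  s_212 = 342;  s_213 = 507;  s_214 = 488;  s_215 = 938;  s_216 = 493;  s_217 = 842
  s_218 = 654;  s_219 = 412;  s_220 = 6;  s_221 = 129;  s_222 = 316;  s_223 = 43
  s_224 = 920;  s_225 = 965;  s_226 = 183;  s_227 = 613;  s_228 = 556;  s_229 = 482
  s_230 = 182;  s_231 = 598;  s_232 = 400;  s_233 = 693;  s_234 = 1006;  s_235 = 281
  s_236 = 895;  s_237 = 657;  s_238 = 237;  s_239 = 427;  s_240 = 365;  s_241 = 287
  s_242 = 355;  s_243 = 587;  s_244 = 955;  s_245 = 415;  s_246 = 483;  s_247 = 249
  s_248 = 600;  s_249 = 589;  s_250 = 961;  s_251 = 410;  s_252 = 963;  s_253 = 115
  s_254 = 724;  s_255 = 220;  s_256 = 323;  s_257 = 254;  s_258 = 301;  s_259 = 381
  s_260 = 677;  s_261 = 544;  s_262 = 150;  s_263 = 2;  s_264 = 98;  s_265 = 33
  s_266 = 722;  s_267 = 789;  s_268 = 61;  s_269 = 782;  s_270 = 402;  s_271 = 620
  s_272 = 420;  s_273 = 619;  s_274 = 111;  s_275 = 868;  s_276 = 777;  s_277 = 563
  s_278 = 771;  s_279 = 341;  s_280 = 614;  s_281 = 514;  s_282 = 768;  s_283 = 852
  s_284 = 595;  s_285 = 767;  s_286 = 790;  s_287 = 617;  s_288 = 306;  s_289 = 627
  s_290 = 58;  s_291 = 882;  s_292 = 630;  s_293 = 428;  s_294 = 892;  s_295 = 479
  s_296 = 745;  s_297 = 425;  s_298 = 44;  s_299 = 798;  s_300 = 867;  s_301 = 160
  s_302 = 948;  s_303 = 232;  s_304 = 631;  s_305 = 117;  s_306 = 694;  s_307 = 244
  s_308 = 138;  s_309 = 373;  s_310 = 669;  s_311 = 439;  s_312 = 992;  s_313 = 874
  s_314 = 951;  s_315 = 86;  s_316 = 384;  s_317 = 188;  s_318 = 265;  s_319 = 920
  s_320 = 442;  s_321 = 296;  s_322 = 5;  s_323 = 672;  s_324 = 215;  s_325 = 976
  s_326 = 345;  s_327 = 902;  s_328 = 618;  s_329 = 436;  s_330 = 326;  s_331 = 654
  s_332 = 455;  s_333 = 616;  s_334 = 615;  s_335 = 210;  s_336 = 200;  s_337 = 438
  s_338 = 135;  s_339 = 107;  s_340 = 351;  s_341 = 381;  s_342 = 841;  s_343 = 524
  s_344 = 713;  s_345 = 419;  s_346 = 556;  s_347 = 330;  s_348 = 865;  s_349 = 593
  s_350 = 235;  s_351 = 490;  s_352 = 903;  s_353 = 493;  s_354 = 929;  s_355 = 668
  s_356 = 926;  s_357 = 824;  s_358 = 212;  s_359 = 209;  s_360 = 851;  s_361 = 250
  s_362 = 36;  s_363 = 791;  s_364 = 565
s_365 = 812·565 + 84·791 = 544
s_366 = 812·544 + 84·565 = 832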